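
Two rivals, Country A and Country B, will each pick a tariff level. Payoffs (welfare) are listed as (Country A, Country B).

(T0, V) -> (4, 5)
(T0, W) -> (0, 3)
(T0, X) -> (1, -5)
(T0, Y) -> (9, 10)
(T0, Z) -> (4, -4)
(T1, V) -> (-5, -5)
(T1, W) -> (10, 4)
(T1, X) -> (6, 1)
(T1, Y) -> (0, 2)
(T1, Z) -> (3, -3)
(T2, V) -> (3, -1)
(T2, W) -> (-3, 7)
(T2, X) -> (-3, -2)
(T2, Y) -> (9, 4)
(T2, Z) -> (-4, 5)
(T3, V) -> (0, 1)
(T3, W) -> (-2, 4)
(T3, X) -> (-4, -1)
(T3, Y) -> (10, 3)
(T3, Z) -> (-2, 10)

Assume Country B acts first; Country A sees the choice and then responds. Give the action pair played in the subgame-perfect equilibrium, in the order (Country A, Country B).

(T0, V)

Backward induction with Country B moving first.
- V → Country A plays T0 (best of 4, -5, 3, 0); Country B gets 5.
- W → Country A plays T1 (best of 0, 10, -3, -2); Country B gets 4.
- X → Country A plays T1 (best of 1, 6, -3, -4); Country B gets 1.
- Y → Country A plays T3 (best of 9, 0, 9, 10); Country B gets 3.
- Z → Country A plays T0 (best of 4, 3, -4, -2); Country B gets -4.
Among 5, 4, 1, 3, -4, the best is 5 at V. Subgame-perfect outcome: (T0, V) with payoffs (4, 5).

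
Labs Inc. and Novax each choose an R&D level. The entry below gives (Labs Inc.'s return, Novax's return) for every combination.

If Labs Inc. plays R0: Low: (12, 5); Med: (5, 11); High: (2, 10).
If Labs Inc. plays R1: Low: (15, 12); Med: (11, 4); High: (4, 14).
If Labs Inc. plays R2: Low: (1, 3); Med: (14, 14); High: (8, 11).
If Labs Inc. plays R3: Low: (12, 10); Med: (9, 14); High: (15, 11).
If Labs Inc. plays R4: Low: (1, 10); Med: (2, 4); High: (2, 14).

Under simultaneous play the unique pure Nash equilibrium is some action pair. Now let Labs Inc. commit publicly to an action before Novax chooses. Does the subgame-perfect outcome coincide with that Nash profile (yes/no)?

Work backward from Novax's decision.
- R0: Novax compares 5, 11, 10 and picks Med; Labs Inc. would get 5.
- R1: Novax compares 12, 4, 14 and picks High; Labs Inc. would get 4.
- R2: Novax compares 3, 14, 11 and picks Med; Labs Inc. would get 14.
- R3: Novax compares 10, 14, 11 and picks Med; Labs Inc. would get 9.
- R4: Novax compares 10, 4, 14 and picks High; Labs Inc. would get 2.
Among 5, 4, 14, 9, 2, the best is 14 at R2. Subgame-perfect outcome: (R2, Med) with payoffs (14, 14).
Under simultaneous play:
Labs Inc.'s best replies: Low→R1; Med→R2; High→R3.
Novax's best replies: R0→Med; R1→High; R2→Med; R3→Med; R4→High.
The unique mutual best reply is (R2, Med), giving (14, 14).
Sequential outcome (R2, Med) coincides with the Nash profile (R2, Med).

yes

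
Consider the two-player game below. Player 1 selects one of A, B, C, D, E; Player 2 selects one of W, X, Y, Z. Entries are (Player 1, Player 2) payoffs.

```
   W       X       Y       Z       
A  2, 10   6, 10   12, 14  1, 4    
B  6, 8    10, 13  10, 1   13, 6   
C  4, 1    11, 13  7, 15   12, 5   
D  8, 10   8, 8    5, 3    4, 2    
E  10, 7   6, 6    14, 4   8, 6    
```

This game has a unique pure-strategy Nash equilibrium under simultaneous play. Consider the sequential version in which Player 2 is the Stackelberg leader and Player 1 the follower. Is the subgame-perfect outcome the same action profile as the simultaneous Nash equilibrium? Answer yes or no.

Solve by backward induction (Player 2 leads).
- W: Player 1 compares 2, 6, 4, 8, 10 and picks E; Player 2 would get 7.
- X: Player 1 compares 6, 10, 11, 8, 6 and picks C; Player 2 would get 13.
- Y: Player 1 compares 12, 10, 7, 5, 14 and picks E; Player 2 would get 4.
- Z: Player 1 compares 1, 13, 12, 4, 8 and picks B; Player 2 would get 6.
Maximizing over 7, 13, 4, 6, Player 2 chooses X. Subgame-perfect outcome: (C, X) with payoffs (11, 13).
Now find the simultaneous Nash equilibrium.
Player 1's best replies: W→E; X→C; Y→E; Z→B.
Player 2's best replies: A→Y; B→X; C→Y; D→W; E→W.
Only (E, W) has each player best-responding; Nash payoffs (10, 7).
Sequential outcome (C, X) differs from the Nash profile (E, W).

no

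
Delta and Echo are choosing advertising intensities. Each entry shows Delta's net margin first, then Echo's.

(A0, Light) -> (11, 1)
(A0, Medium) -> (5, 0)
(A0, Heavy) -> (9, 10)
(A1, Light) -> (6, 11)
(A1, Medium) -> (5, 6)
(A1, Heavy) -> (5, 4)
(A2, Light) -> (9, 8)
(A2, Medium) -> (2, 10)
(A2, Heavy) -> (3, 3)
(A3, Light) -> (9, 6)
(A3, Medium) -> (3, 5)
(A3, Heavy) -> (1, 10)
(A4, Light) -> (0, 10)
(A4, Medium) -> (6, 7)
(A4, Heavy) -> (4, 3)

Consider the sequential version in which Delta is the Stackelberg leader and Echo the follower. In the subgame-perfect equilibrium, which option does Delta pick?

Solve by backward induction (Delta leads).
- A0: BR = Heavy, leader payoff 9.
- A1: BR = Light, leader payoff 6.
- A2: BR = Medium, leader payoff 2.
- A3: BR = Heavy, leader payoff 1.
- A4: BR = Light, leader payoff 0.
Delta's induced payoffs are 9, 6, 2, 1, 0, so Delta commits to A0. Subgame-perfect outcome: (A0, Heavy) with payoffs (9, 10).

A0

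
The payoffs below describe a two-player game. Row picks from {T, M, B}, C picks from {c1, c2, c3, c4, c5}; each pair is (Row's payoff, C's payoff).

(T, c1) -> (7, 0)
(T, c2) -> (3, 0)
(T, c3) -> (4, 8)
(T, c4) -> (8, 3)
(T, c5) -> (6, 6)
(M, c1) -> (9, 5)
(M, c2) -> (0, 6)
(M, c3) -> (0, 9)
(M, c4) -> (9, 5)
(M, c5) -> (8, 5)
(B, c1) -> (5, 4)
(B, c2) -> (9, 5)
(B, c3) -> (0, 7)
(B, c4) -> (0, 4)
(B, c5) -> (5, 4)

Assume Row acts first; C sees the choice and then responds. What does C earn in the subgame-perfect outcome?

8

Backward induction with Row moving first.
- T → C plays c3 (best of 0, 0, 8, 3, 6); Row gets 4.
- M → C plays c3 (best of 5, 6, 9, 5, 5); Row gets 0.
- B → C plays c3 (best of 4, 5, 7, 4, 4); Row gets 0.
Row's induced payoffs are 4, 0, 0, so Row commits to T. Subgame-perfect outcome: (T, c3) with payoffs (4, 8).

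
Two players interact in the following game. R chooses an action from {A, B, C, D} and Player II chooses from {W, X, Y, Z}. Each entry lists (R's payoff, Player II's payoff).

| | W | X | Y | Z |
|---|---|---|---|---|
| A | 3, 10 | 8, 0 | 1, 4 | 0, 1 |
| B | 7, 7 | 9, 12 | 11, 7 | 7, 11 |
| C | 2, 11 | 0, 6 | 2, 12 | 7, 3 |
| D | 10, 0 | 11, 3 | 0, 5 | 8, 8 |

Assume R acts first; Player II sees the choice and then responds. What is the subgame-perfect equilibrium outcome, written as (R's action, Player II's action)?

Player II best-responds to each possible R move:
- A: BR = W, leader payoff 3.
- B: BR = X, leader payoff 9.
- C: BR = Y, leader payoff 2.
- D: BR = Z, leader payoff 8.
Among 3, 9, 2, 8, the best is 9 at B. Subgame-perfect outcome: (B, X) with payoffs (9, 12).

(B, X)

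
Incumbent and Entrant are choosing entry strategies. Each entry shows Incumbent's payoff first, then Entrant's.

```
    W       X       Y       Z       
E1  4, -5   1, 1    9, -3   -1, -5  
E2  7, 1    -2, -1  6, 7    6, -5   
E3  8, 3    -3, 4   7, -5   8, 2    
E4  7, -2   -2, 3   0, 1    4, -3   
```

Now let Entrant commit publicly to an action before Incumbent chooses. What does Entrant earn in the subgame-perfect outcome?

Backward induction with Entrant moving first.
- W: BR = E3, leader payoff 3.
- X: BR = E1, leader payoff 1.
- Y: BR = E1, leader payoff -3.
- Z: BR = E3, leader payoff 2.
Entrant's induced payoffs are 3, 1, -3, 2, so Entrant commits to W. Subgame-perfect outcome: (E3, W) with payoffs (8, 3).

3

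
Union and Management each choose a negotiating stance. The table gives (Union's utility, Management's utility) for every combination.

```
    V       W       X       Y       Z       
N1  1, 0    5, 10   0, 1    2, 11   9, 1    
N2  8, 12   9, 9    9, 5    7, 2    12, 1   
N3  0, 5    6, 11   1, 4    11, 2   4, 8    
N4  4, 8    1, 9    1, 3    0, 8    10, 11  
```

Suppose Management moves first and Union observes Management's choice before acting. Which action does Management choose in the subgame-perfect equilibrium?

V

Backward induction with Management moving first.
- V → Union plays N2 (best of 1, 8, 0, 4); Management gets 12.
- W → Union plays N2 (best of 5, 9, 6, 1); Management gets 9.
- X → Union plays N2 (best of 0, 9, 1, 1); Management gets 5.
- Y → Union plays N3 (best of 2, 7, 11, 0); Management gets 2.
- Z → Union plays N2 (best of 9, 12, 4, 10); Management gets 1.
Management's induced payoffs are 12, 9, 5, 2, 1, so Management commits to V. Subgame-perfect outcome: (N2, V) with payoffs (8, 12).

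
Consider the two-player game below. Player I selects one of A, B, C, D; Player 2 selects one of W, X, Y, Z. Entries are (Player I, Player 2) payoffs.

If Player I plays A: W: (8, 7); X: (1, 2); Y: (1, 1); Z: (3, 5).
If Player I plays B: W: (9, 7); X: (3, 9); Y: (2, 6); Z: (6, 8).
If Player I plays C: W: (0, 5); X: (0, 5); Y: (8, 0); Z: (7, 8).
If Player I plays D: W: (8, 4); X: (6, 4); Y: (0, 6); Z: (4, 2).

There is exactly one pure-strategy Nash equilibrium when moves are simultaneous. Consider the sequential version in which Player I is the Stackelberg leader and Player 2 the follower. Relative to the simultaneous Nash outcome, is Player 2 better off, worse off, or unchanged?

worse off

Player 2 best-responds to each possible Player I move:
- A: Player 2 compares 7, 2, 1, 5 and picks W; Player I would get 8.
- B: Player 2 compares 7, 9, 6, 8 and picks X; Player I would get 3.
- C: Player 2 compares 5, 5, 0, 8 and picks Z; Player I would get 7.
- D: Player 2 compares 4, 4, 6, 2 and picks Y; Player I would get 0.
Among 8, 3, 7, 0, the best is 8 at A. Subgame-perfect outcome: (A, W) with payoffs (8, 7).
For the simultaneous game, intersect best replies.
Player I's best replies: W→B; X→D; Y→C; Z→C.
Player 2's best replies: A→W; B→X; C→Z; D→Y.
The unique mutual best reply is (C, Z), giving (7, 8).
Player 2 earns 7 sequentially versus 8 at the Nash outcome: worse off.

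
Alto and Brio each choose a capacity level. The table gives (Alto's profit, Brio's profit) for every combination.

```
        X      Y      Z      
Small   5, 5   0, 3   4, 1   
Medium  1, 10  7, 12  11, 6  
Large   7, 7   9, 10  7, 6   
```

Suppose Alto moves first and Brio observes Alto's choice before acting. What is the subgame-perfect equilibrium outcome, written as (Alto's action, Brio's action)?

(Large, Y)

Solve by backward induction (Alto leads).
- Small → Brio plays X (best of 5, 3, 1); Alto gets 5.
- Medium → Brio plays Y (best of 10, 12, 6); Alto gets 7.
- Large → Brio plays Y (best of 7, 10, 6); Alto gets 9.
Maximizing over 5, 7, 9, Alto chooses Large. Subgame-perfect outcome: (Large, Y) with payoffs (9, 10).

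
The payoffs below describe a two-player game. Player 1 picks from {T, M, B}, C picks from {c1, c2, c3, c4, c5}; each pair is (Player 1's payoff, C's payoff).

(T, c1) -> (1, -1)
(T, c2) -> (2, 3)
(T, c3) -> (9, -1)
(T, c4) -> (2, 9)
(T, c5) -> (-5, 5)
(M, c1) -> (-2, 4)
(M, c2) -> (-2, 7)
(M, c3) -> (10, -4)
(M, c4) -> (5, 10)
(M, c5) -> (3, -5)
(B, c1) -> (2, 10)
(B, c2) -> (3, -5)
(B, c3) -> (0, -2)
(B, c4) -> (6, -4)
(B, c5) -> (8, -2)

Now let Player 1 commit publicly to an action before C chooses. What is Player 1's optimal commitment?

M

Backward induction with Player 1 moving first.
- T: C compares -1, 3, -1, 9, 5 and picks c4; Player 1 would get 2.
- M: C compares 4, 7, -4, 10, -5 and picks c4; Player 1 would get 5.
- B: C compares 10, -5, -2, -4, -2 and picks c1; Player 1 would get 2.
Player 1's induced payoffs are 2, 5, 2, so Player 1 commits to M. Subgame-perfect outcome: (M, c4) with payoffs (5, 10).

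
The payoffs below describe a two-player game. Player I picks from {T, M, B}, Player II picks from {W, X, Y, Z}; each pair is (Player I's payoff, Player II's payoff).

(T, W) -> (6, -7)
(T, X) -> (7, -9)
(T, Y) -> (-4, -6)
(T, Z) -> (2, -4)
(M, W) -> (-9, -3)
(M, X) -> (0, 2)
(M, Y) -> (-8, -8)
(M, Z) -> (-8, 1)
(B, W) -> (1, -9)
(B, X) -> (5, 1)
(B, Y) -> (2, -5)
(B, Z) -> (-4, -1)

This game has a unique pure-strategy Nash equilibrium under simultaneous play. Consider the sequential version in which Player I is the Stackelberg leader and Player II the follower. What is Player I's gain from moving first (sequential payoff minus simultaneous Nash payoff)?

3

Solve by backward induction (Player I leads).
- T: Player II compares -7, -9, -6, -4 and picks Z; Player I would get 2.
- M: Player II compares -3, 2, -8, 1 and picks X; Player I would get 0.
- B: Player II compares -9, 1, -5, -1 and picks X; Player I would get 5.
Among 2, 0, 5, the best is 5 at B. Subgame-perfect outcome: (B, X) with payoffs (5, 1).
For the simultaneous game, intersect best replies.
Player I's best replies: W→T; X→T; Y→B; Z→T.
Player II's best replies: T→Z; M→X; B→X.
The unique mutual best reply is (T, Z), giving (2, -4).
Player I's commitment gain: 5 − 2 = 3.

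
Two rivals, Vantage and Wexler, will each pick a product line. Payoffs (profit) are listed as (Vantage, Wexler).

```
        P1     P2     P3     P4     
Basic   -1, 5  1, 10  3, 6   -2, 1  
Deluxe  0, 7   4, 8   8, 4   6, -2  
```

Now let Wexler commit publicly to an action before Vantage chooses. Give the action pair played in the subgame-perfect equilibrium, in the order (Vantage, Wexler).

Vantage best-responds to each possible Wexler move:
- P1 → Vantage plays Deluxe (best of -1, 0); Wexler gets 7.
- P2 → Vantage plays Deluxe (best of 1, 4); Wexler gets 8.
- P3 → Vantage plays Deluxe (best of 3, 8); Wexler gets 4.
- P4 → Vantage plays Deluxe (best of -2, 6); Wexler gets -2.
Maximizing over 7, 8, 4, -2, Wexler chooses P2. Subgame-perfect outcome: (Deluxe, P2) with payoffs (4, 8).

(Deluxe, P2)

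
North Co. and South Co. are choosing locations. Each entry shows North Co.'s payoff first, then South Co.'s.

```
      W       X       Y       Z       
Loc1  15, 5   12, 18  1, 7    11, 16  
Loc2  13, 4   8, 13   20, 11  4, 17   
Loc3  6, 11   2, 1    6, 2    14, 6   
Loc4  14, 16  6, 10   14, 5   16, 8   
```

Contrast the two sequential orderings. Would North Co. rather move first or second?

If North Co. leads: South Co.'s best replies are Loc1→X, Loc2→Z, Loc3→W, Loc4→W; North Co.'s induced payoffs 12, 4, 6, 14; outcome (Loc4, W), payoffs (14, 16).
If South Co. leads: North Co.'s best replies are W→Loc1, X→Loc1, Y→Loc2, Z→Loc4; South Co.'s induced payoffs 5, 18, 11, 8; outcome (Loc1, X), payoffs (12, 18).
North Co. gets 14 moving first and 12 moving second, so North Co. prefers to move first.

first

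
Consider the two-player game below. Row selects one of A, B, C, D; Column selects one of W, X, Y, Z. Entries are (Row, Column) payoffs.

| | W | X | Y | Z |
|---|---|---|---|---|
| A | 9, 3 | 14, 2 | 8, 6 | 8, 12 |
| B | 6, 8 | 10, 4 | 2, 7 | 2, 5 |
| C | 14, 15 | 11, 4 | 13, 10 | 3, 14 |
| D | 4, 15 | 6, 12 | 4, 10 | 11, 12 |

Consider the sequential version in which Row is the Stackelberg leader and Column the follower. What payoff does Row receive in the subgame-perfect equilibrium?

14

Backward induction with Row moving first.
- A → Column plays Z (best of 3, 2, 6, 12); Row gets 8.
- B → Column plays W (best of 8, 4, 7, 5); Row gets 6.
- C → Column plays W (best of 15, 4, 10, 14); Row gets 14.
- D → Column plays W (best of 15, 12, 10, 12); Row gets 4.
Maximizing over 8, 6, 14, 4, Row chooses C. Subgame-perfect outcome: (C, W) with payoffs (14, 15).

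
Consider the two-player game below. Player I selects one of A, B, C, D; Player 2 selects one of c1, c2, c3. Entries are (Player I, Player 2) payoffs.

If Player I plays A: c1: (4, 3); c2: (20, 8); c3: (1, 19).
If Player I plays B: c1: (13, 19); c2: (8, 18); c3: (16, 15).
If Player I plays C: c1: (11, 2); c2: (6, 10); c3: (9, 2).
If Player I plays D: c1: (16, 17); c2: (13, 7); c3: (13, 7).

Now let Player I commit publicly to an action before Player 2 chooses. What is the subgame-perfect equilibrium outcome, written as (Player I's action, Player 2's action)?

Backward induction with Player I moving first.
- A: Player 2 compares 3, 8, 19 and picks c3; Player I would get 1.
- B: Player 2 compares 19, 18, 15 and picks c1; Player I would get 13.
- C: Player 2 compares 2, 10, 2 and picks c2; Player I would get 6.
- D: Player 2 compares 17, 7, 7 and picks c1; Player I would get 16.
Maximizing over 1, 13, 6, 16, Player I chooses D. Subgame-perfect outcome: (D, c1) with payoffs (16, 17).

(D, c1)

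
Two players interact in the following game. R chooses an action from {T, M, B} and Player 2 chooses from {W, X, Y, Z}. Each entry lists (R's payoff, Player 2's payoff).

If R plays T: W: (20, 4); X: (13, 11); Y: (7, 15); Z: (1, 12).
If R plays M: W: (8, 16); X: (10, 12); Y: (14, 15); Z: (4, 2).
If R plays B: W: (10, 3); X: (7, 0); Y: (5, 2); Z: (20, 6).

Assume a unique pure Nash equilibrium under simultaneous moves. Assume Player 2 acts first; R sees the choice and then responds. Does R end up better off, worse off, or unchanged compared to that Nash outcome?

Solve by backward induction (Player 2 leads).
- W: R compares 20, 8, 10 and picks T; Player 2 would get 4.
- X: R compares 13, 10, 7 and picks T; Player 2 would get 11.
- Y: R compares 7, 14, 5 and picks M; Player 2 would get 15.
- Z: R compares 1, 4, 20 and picks B; Player 2 would get 6.
Player 2's induced payoffs are 4, 11, 15, 6, so Player 2 commits to Y. Subgame-perfect outcome: (M, Y) with payoffs (14, 15).
For the simultaneous game, intersect best replies.
R's best replies: W→T; X→T; Y→M; Z→B.
Player 2's best replies: T→Y; M→W; B→Z.
The unique mutual best reply is (B, Z), giving (20, 6).
R earns 14 sequentially versus 20 at the Nash outcome: worse off.

worse off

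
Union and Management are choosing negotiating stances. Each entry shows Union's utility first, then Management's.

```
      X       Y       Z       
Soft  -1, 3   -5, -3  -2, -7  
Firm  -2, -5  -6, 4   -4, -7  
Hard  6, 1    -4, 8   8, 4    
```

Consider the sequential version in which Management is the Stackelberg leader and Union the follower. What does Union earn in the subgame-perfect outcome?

-4

Union best-responds to each possible Management move:
- X → Union plays Hard (best of -1, -2, 6); Management gets 1.
- Y → Union plays Hard (best of -5, -6, -4); Management gets 8.
- Z → Union plays Hard (best of -2, -4, 8); Management gets 4.
Among 1, 8, 4, the best is 8 at Y. Subgame-perfect outcome: (Hard, Y) with payoffs (-4, 8).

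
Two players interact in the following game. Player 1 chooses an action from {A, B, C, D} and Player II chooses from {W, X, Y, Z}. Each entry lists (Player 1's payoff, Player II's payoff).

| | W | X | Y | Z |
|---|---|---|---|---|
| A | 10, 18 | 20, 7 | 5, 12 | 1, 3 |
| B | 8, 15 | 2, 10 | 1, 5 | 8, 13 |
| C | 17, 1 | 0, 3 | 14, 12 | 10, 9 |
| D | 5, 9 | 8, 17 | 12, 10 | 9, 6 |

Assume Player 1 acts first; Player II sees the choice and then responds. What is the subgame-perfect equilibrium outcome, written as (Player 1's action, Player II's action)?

Player II best-responds to each possible Player 1 move:
- A: BR = W, leader payoff 10.
- B: BR = W, leader payoff 8.
- C: BR = Y, leader payoff 14.
- D: BR = X, leader payoff 8.
Maximizing over 10, 8, 14, 8, Player 1 chooses C. Subgame-perfect outcome: (C, Y) with payoffs (14, 12).

(C, Y)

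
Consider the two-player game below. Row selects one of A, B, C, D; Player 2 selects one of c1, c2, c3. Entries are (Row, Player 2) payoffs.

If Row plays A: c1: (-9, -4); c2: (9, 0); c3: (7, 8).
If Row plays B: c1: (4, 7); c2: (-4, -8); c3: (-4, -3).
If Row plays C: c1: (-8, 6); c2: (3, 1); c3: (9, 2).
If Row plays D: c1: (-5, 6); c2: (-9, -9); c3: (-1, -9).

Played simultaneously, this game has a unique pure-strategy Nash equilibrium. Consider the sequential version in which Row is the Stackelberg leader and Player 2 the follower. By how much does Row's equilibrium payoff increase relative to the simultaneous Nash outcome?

3

Player 2 best-responds to each possible Row move:
- A: BR = c3, leader payoff 7.
- B: BR = c1, leader payoff 4.
- C: BR = c1, leader payoff -8.
- D: BR = c1, leader payoff -5.
Among 7, 4, -8, -5, the best is 7 at A. Subgame-perfect outcome: (A, c3) with payoffs (7, 8).
For the simultaneous game, intersect best replies.
Row's best replies: c1→B; c2→A; c3→C.
Player 2's best replies: A→c3; B→c1; C→c1; D→c1.
The unique mutual best reply is (B, c1), giving (4, 7).
Row's commitment gain: 7 − 4 = 3.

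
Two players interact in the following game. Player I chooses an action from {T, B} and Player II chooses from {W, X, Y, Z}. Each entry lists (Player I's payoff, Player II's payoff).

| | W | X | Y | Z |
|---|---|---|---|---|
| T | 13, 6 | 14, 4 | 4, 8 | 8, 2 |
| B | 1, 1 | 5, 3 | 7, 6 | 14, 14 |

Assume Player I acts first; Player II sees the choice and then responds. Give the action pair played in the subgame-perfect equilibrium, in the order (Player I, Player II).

Player II best-responds to each possible Player I move:
- T → Player II plays Y (best of 6, 4, 8, 2); Player I gets 4.
- B → Player II plays Z (best of 1, 3, 6, 14); Player I gets 14.
Maximizing over 4, 14, Player I chooses B. Subgame-perfect outcome: (B, Z) with payoffs (14, 14).

(B, Z)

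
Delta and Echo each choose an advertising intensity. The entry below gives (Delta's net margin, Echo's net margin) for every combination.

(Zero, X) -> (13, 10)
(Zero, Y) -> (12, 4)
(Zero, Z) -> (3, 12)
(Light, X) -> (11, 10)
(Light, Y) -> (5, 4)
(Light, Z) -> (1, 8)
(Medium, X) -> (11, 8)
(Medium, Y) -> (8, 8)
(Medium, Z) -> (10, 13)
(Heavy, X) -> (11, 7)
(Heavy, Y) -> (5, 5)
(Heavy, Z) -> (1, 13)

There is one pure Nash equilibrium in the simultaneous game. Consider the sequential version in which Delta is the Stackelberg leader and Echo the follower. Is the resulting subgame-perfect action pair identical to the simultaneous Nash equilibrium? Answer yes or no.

no

Solve by backward induction (Delta leads).
- Zero → Echo plays Z (best of 10, 4, 12); Delta gets 3.
- Light → Echo plays X (best of 10, 4, 8); Delta gets 11.
- Medium → Echo plays Z (best of 8, 8, 13); Delta gets 10.
- Heavy → Echo plays Z (best of 7, 5, 13); Delta gets 1.
Delta's induced payoffs are 3, 11, 10, 1, so Delta commits to Light. Subgame-perfect outcome: (Light, X) with payoffs (11, 10).
For the simultaneous game, intersect best replies.
Delta's best replies: X→Zero; Y→Zero; Z→Medium.
Echo's best replies: Zero→Z; Light→X; Medium→Z; Heavy→Z.
The unique mutual best reply is (Medium, Z), giving (10, 13).
Sequential outcome (Light, X) differs from the Nash profile (Medium, Z).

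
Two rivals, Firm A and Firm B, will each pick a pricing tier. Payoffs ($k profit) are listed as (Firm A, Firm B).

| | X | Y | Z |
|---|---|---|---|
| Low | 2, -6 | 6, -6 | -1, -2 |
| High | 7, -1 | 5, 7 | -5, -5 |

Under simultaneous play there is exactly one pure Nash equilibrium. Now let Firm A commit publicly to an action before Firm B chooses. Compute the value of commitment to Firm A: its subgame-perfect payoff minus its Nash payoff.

6

Firm B best-responds to each possible Firm A move:
- Low: Firm B compares -6, -6, -2 and picks Z; Firm A would get -1.
- High: Firm B compares -1, 7, -5 and picks Y; Firm A would get 5.
Firm A's induced payoffs are -1, 5, so Firm A commits to High. Subgame-perfect outcome: (High, Y) with payoffs (5, 7).
For the simultaneous game, intersect best replies.
Firm A's best replies: X→High; Y→Low; Z→Low.
Firm B's best replies: Low→Z; High→Y.
Only (Low, Z) has each player best-responding; Nash payoffs (-1, -2).
Firm A's commitment gain: 5 − -1 = 6.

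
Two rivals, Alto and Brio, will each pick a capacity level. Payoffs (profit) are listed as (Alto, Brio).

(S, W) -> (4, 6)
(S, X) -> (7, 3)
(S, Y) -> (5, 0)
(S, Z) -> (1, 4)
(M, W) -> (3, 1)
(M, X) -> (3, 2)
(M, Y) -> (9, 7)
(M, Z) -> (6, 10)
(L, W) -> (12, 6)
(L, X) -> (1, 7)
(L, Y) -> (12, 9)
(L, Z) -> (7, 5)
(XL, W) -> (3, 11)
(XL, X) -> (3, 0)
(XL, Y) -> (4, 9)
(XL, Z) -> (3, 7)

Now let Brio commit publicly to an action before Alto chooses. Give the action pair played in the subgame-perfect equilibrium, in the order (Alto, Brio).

Solve by backward induction (Brio leads).
- W: BR = L, leader payoff 6.
- X: BR = S, leader payoff 3.
- Y: BR = L, leader payoff 9.
- Z: BR = L, leader payoff 5.
Maximizing over 6, 3, 9, 5, Brio chooses Y. Subgame-perfect outcome: (L, Y) with payoffs (12, 9).

(L, Y)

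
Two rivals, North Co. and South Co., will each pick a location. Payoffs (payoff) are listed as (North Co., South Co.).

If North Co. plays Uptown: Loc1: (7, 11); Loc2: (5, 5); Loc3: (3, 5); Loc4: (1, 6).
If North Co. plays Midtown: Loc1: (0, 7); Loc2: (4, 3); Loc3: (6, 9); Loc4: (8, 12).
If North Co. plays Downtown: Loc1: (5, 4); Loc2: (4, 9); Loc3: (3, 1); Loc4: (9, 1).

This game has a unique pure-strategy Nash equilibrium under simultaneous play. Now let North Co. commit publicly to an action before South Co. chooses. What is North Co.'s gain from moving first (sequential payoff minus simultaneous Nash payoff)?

Backward induction with North Co. moving first.
- Uptown: BR = Loc1, leader payoff 7.
- Midtown: BR = Loc4, leader payoff 8.
- Downtown: BR = Loc2, leader payoff 4.
Maximizing over 7, 8, 4, North Co. chooses Midtown. Subgame-perfect outcome: (Midtown, Loc4) with payoffs (8, 12).
Now find the simultaneous Nash equilibrium.
North Co.'s best replies: Loc1→Uptown; Loc2→Uptown; Loc3→Midtown; Loc4→Downtown.
South Co.'s best replies: Uptown→Loc1; Midtown→Loc4; Downtown→Loc2.
The unique mutual best reply is (Uptown, Loc1), giving (7, 11).
North Co.'s commitment gain: 8 − 7 = 1.

1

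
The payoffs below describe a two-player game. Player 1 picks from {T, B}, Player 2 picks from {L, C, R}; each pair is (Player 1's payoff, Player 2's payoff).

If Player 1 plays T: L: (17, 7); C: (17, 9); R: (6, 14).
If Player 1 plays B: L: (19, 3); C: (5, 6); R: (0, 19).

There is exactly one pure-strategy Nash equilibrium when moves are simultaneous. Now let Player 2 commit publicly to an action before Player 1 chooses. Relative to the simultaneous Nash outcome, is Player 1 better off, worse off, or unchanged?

Solve by backward induction (Player 2 leads).
- L: Player 1 compares 17, 19 and picks B; Player 2 would get 3.
- C: Player 1 compares 17, 5 and picks T; Player 2 would get 9.
- R: Player 1 compares 6, 0 and picks T; Player 2 would get 14.
Maximizing over 3, 9, 14, Player 2 chooses R. Subgame-perfect outcome: (T, R) with payoffs (6, 14).
For the simultaneous game, intersect best replies.
Player 1's best replies: L→B; C→T; R→T.
Player 2's best replies: T→R; B→R.
Only (T, R) has each player best-responding; Nash payoffs (6, 14).
Player 1 earns 6 sequentially versus 6 at the Nash outcome: unchanged.

unchanged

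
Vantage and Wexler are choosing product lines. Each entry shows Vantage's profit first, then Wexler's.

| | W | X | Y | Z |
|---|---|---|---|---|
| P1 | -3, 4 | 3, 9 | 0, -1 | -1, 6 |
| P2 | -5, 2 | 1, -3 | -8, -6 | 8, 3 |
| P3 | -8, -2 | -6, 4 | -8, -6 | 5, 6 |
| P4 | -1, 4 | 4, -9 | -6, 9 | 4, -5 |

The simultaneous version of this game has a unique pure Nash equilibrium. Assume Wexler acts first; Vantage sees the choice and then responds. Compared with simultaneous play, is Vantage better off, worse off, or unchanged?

worse off

Solve by backward induction (Wexler leads).
- W: BR = P4, leader payoff 4.
- X: BR = P4, leader payoff -9.
- Y: BR = P1, leader payoff -1.
- Z: BR = P2, leader payoff 3.
Among 4, -9, -1, 3, the best is 4 at W. Subgame-perfect outcome: (P4, W) with payoffs (-1, 4).
Under simultaneous play:
Vantage's best replies: W→P4; X→P4; Y→P1; Z→P2.
Wexler's best replies: P1→X; P2→Z; P3→Z; P4→Y.
The unique mutual best reply is (P2, Z), giving (8, 3).
Vantage earns -1 sequentially versus 8 at the Nash outcome: worse off.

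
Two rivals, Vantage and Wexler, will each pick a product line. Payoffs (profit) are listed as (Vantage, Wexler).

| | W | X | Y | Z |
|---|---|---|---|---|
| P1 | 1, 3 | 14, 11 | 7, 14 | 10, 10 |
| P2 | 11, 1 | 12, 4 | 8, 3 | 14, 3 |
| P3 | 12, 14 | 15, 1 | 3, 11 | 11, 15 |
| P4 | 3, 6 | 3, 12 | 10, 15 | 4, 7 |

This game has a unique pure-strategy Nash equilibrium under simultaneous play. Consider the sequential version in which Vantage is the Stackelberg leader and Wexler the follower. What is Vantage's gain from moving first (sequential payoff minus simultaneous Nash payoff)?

2

Wexler best-responds to each possible Vantage move:
- P1: Wexler compares 3, 11, 14, 10 and picks Y; Vantage would get 7.
- P2: Wexler compares 1, 4, 3, 3 and picks X; Vantage would get 12.
- P3: Wexler compares 14, 1, 11, 15 and picks Z; Vantage would get 11.
- P4: Wexler compares 6, 12, 15, 7 and picks Y; Vantage would get 10.
Vantage's induced payoffs are 7, 12, 11, 10, so Vantage commits to P2. Subgame-perfect outcome: (P2, X) with payoffs (12, 4).
For the simultaneous game, intersect best replies.
Vantage's best replies: W→P3; X→P3; Y→P4; Z→P2.
Wexler's best replies: P1→Y; P2→X; P3→Z; P4→Y.
Only (P4, Y) has each player best-responding; Nash payoffs (10, 15).
Vantage's commitment gain: 12 − 10 = 2.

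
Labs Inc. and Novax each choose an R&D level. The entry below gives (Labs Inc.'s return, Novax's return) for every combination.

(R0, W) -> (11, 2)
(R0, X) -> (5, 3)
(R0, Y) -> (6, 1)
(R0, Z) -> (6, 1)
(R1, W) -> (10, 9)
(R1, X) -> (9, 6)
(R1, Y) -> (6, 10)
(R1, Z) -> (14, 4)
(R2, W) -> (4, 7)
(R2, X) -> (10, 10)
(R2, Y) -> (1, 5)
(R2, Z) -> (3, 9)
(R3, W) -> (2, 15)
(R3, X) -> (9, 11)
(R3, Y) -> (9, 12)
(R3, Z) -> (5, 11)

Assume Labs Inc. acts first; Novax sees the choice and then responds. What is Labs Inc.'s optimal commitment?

Work backward from Novax's decision.
- R0 → Novax plays X (best of 2, 3, 1, 1); Labs Inc. gets 5.
- R1 → Novax plays Y (best of 9, 6, 10, 4); Labs Inc. gets 6.
- R2 → Novax plays X (best of 7, 10, 5, 9); Labs Inc. gets 10.
- R3 → Novax plays W (best of 15, 11, 12, 11); Labs Inc. gets 2.
Among 5, 6, 10, 2, the best is 10 at R2. Subgame-perfect outcome: (R2, X) with payoffs (10, 10).

R2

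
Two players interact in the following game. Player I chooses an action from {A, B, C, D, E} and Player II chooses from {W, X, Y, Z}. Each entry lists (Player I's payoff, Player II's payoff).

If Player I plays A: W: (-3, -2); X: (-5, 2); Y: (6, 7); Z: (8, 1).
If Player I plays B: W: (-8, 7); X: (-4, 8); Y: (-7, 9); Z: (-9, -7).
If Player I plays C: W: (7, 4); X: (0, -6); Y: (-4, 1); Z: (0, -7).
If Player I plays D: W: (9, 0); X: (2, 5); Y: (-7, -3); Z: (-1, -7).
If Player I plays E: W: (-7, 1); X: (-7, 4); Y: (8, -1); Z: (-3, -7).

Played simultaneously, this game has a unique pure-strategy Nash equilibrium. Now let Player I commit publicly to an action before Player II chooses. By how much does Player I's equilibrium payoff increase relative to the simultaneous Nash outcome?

Work backward from Player II's decision.
- A: Player II compares -2, 2, 7, 1 and picks Y; Player I would get 6.
- B: Player II compares 7, 8, 9, -7 and picks Y; Player I would get -7.
- C: Player II compares 4, -6, 1, -7 and picks W; Player I would get 7.
- D: Player II compares 0, 5, -3, -7 and picks X; Player I would get 2.
- E: Player II compares 1, 4, -1, -7 and picks X; Player I would get -7.
Maximizing over 6, -7, 7, 2, -7, Player I chooses C. Subgame-perfect outcome: (C, W) with payoffs (7, 4).
Now find the simultaneous Nash equilibrium.
Player I's best replies: W→D; X→D; Y→E; Z→A.
Player II's best replies: A→Y; B→Y; C→W; D→X; E→X.
The unique mutual best reply is (D, X), giving (2, 5).
Player I's commitment gain: 7 − 2 = 5.

5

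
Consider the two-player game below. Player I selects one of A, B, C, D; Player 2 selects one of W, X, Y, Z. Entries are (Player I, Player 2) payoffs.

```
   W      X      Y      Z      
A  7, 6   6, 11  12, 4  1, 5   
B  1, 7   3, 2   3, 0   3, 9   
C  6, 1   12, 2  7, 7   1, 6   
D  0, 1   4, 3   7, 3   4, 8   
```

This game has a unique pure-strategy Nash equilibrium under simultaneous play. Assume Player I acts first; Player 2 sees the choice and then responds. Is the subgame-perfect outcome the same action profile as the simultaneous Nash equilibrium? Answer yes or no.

Backward induction with Player I moving first.
- A → Player 2 plays X (best of 6, 11, 4, 5); Player I gets 6.
- B → Player 2 plays Z (best of 7, 2, 0, 9); Player I gets 3.
- C → Player 2 plays Y (best of 1, 2, 7, 6); Player I gets 7.
- D → Player 2 plays Z (best of 1, 3, 3, 8); Player I gets 4.
Among 6, 3, 7, 4, the best is 7 at C. Subgame-perfect outcome: (C, Y) with payoffs (7, 7).
Under simultaneous play:
Player I's best replies: W→A; X→C; Y→A; Z→D.
Player 2's best replies: A→X; B→Z; C→Y; D→Z.
The unique mutual best reply is (D, Z), giving (4, 8).
Sequential outcome (C, Y) differs from the Nash profile (D, Z).

no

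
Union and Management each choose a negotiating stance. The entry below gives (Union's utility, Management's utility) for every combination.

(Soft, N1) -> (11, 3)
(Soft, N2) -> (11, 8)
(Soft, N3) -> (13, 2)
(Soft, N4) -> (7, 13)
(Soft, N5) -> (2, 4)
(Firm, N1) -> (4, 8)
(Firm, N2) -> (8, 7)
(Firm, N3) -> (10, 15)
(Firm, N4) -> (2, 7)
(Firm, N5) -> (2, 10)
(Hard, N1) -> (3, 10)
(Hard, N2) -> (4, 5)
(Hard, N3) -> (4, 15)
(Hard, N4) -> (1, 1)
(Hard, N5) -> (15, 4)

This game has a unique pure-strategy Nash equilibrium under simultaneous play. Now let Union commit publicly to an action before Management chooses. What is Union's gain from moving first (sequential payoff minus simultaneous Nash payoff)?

3

Work backward from Management's decision.
- Soft → Management plays N4 (best of 3, 8, 2, 13, 4); Union gets 7.
- Firm → Management plays N3 (best of 8, 7, 15, 7, 10); Union gets 10.
- Hard → Management plays N3 (best of 10, 5, 15, 1, 4); Union gets 4.
Union's induced payoffs are 7, 10, 4, so Union commits to Firm. Subgame-perfect outcome: (Firm, N3) with payoffs (10, 15).
Under simultaneous play:
Union's best replies: N1→Soft; N2→Soft; N3→Soft; N4→Soft; N5→Hard.
Management's best replies: Soft→N4; Firm→N3; Hard→N3.
The unique mutual best reply is (Soft, N4), giving (7, 13).
Union's commitment gain: 10 − 7 = 3.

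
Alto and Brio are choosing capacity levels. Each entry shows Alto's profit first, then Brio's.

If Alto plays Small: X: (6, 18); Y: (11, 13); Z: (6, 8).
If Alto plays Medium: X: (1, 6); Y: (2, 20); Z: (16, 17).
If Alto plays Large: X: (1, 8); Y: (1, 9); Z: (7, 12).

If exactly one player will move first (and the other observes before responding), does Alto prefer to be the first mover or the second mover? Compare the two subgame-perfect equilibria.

first

If Alto leads: Brio's best replies are Small→X, Medium→Y, Large→Z; Alto's induced payoffs 6, 2, 7; outcome (Large, Z), payoffs (7, 12).
If Brio leads: Alto's best replies are X→Small, Y→Small, Z→Medium; Brio's induced payoffs 18, 13, 17; outcome (Small, X), payoffs (6, 18).
Alto gets 7 moving first and 6 moving second, so Alto prefers to move first.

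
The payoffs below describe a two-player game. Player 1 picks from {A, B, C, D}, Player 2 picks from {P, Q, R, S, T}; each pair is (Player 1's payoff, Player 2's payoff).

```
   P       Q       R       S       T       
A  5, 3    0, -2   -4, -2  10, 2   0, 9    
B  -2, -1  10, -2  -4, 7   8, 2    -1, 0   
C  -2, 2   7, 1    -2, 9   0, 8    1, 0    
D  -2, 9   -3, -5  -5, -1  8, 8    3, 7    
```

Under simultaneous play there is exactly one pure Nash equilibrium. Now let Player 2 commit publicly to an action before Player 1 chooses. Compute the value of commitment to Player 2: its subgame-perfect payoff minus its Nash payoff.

Solve by backward induction (Player 2 leads).
- P: BR = A, leader payoff 3.
- Q: BR = B, leader payoff -2.
- R: BR = C, leader payoff 9.
- S: BR = A, leader payoff 2.
- T: BR = D, leader payoff 7.
Maximizing over 3, -2, 9, 2, 7, Player 2 chooses R. Subgame-perfect outcome: (C, R) with payoffs (-2, 9).
Now find the simultaneous Nash equilibrium.
Player 1's best replies: P→A; Q→B; R→C; S→A; T→D.
Player 2's best replies: A→T; B→R; C→R; D→P.
Only (C, R) has each player best-responding; Nash payoffs (-2, 9).
Player 2's commitment gain: 9 − 9 = 0.

0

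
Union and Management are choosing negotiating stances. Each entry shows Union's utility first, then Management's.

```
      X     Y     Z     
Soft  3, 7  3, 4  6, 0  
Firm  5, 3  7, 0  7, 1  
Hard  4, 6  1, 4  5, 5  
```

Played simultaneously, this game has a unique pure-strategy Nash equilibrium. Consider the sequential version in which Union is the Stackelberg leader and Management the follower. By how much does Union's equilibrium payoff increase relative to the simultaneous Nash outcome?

0

Work backward from Management's decision.
- Soft: Management compares 7, 4, 0 and picks X; Union would get 3.
- Firm: Management compares 3, 0, 1 and picks X; Union would get 5.
- Hard: Management compares 6, 4, 5 and picks X; Union would get 4.
Union's induced payoffs are 3, 5, 4, so Union commits to Firm. Subgame-perfect outcome: (Firm, X) with payoffs (5, 3).
For the simultaneous game, intersect best replies.
Union's best replies: X→Firm; Y→Firm; Z→Firm.
Management's best replies: Soft→X; Firm→X; Hard→X.
Only (Firm, X) has each player best-responding; Nash payoffs (5, 3).
Union's commitment gain: 5 − 5 = 0.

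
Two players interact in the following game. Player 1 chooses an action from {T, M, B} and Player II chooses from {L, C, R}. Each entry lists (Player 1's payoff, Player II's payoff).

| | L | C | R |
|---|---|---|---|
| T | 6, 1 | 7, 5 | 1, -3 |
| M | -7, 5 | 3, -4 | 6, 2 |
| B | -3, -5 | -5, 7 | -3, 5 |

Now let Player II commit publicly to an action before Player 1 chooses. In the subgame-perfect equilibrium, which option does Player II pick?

C

Player 1 best-responds to each possible Player II move:
- L: Player 1 compares 6, -7, -3 and picks T; Player II would get 1.
- C: Player 1 compares 7, 3, -5 and picks T; Player II would get 5.
- R: Player 1 compares 1, 6, -3 and picks M; Player II would get 2.
Among 1, 5, 2, the best is 5 at C. Subgame-perfect outcome: (T, C) with payoffs (7, 5).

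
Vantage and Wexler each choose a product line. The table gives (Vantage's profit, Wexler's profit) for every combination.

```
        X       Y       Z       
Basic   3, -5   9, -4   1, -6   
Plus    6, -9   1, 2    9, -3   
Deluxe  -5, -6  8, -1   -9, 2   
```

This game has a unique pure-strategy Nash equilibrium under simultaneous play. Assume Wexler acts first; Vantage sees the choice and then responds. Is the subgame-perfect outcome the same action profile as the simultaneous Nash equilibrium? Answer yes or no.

no

Work backward from Vantage's decision.
- X: BR = Plus, leader payoff -9.
- Y: BR = Basic, leader payoff -4.
- Z: BR = Plus, leader payoff -3.
Maximizing over -9, -4, -3, Wexler chooses Z. Subgame-perfect outcome: (Plus, Z) with payoffs (9, -3).
Under simultaneous play:
Vantage's best replies: X→Plus; Y→Basic; Z→Plus.
Wexler's best replies: Basic→Y; Plus→Y; Deluxe→Z.
Only (Basic, Y) has each player best-responding; Nash payoffs (9, -4).
Sequential outcome (Plus, Z) differs from the Nash profile (Basic, Y).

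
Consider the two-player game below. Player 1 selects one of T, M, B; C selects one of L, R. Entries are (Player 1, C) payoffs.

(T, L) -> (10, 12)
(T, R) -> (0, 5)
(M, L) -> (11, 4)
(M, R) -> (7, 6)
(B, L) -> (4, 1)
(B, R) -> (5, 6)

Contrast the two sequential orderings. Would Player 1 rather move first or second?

If Player 1 leads: C's best replies are T→L, M→R, B→R; Player 1's induced payoffs 10, 7, 5; outcome (T, L), payoffs (10, 12).
If C leads: Player 1's best replies are L→M, R→M; C's induced payoffs 4, 6; outcome (M, R), payoffs (7, 6).
Player 1 gets 10 moving first and 7 moving second, so Player 1 prefers to move first.

first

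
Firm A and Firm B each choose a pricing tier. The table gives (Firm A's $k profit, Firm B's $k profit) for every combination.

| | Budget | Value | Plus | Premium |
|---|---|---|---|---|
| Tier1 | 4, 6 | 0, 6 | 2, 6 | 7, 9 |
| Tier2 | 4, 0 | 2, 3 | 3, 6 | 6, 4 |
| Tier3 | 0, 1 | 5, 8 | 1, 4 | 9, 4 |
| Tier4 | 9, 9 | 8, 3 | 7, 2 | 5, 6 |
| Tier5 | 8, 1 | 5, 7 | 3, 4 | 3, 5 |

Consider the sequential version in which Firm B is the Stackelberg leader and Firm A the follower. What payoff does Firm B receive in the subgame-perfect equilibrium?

9

Work backward from Firm A's decision.
- Budget → Firm A plays Tier4 (best of 4, 4, 0, 9, 8); Firm B gets 9.
- Value → Firm A plays Tier4 (best of 0, 2, 5, 8, 5); Firm B gets 3.
- Plus → Firm A plays Tier4 (best of 2, 3, 1, 7, 3); Firm B gets 2.
- Premium → Firm A plays Tier3 (best of 7, 6, 9, 5, 3); Firm B gets 4.
Maximizing over 9, 3, 2, 4, Firm B chooses Budget. Subgame-perfect outcome: (Tier4, Budget) with payoffs (9, 9).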